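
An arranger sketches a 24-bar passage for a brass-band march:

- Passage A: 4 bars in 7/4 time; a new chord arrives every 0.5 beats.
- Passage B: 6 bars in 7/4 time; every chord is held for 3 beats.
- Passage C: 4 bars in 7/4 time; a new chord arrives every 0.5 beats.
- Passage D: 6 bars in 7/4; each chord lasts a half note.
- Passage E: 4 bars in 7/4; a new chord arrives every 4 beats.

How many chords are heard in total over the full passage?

154 chords

A: 4·7 = 28 beats, 28/0.5 = 56 chords.
B: 6·7 = 42 beats, 42/3 = 14 chords.
C: 4·7 = 28 beats, 28/0.5 = 56 chords.
D: 6·7 = 42 beats, 42/2 = 21 chords.
E: 4·7 = 28 beats, 28/4 = 7 chords.
Total: 56 + 14 + 56 + 21 + 7 = 154.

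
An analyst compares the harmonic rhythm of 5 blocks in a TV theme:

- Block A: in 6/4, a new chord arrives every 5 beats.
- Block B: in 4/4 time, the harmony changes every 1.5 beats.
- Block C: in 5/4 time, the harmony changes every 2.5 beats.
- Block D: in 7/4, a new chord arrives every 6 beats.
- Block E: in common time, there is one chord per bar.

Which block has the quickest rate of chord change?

Block B

A: each chord is 5 beats in 6/4, so 1.2 per bar.
B: each chord is 1.5 beats in 4/4, so 8/3 per bar.
C: each chord is 2.5 beats in 5/4, so 2 per bar.
D: each chord is 6 beats in 7/4, so 7/6 per bar.
E: each chord is 4 beats in 4/4, so 1 per bar.
Fastest is B at 8/3 chords/bar.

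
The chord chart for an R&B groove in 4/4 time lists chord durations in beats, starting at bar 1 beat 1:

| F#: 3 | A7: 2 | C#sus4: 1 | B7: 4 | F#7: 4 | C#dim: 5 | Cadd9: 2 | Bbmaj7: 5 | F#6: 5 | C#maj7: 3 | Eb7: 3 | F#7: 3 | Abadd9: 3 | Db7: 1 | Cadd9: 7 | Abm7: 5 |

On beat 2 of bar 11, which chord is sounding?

Beat 2 of bar 11 is beat (11−1)×4 + 2 = 42 overall.
Running totals: F# ends at 3, A7 ends at 5, C#sus4 ends at 6, B7 ends at 10, F#7 ends at 14, C#dim ends at 19, Cadd9 ends at 21, Bbmaj7 ends at 26, F#6 ends at 31, C#maj7 ends at 34, Eb7 ends at 37, F#7 ends at 40, Abadd9 ends at 43.
Beat 42 falls within Abadd9.

Abadd9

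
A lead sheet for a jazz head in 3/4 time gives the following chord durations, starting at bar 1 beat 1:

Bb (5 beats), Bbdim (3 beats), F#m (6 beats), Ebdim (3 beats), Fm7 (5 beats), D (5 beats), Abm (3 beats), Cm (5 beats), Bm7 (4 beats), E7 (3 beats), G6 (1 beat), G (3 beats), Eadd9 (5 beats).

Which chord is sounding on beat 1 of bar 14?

E7

Beat 1 of bar 14 is beat (14−1)×3 + 1 = 40 overall.
Running totals: Bb ends at 5, Bbdim ends at 8, F#m ends at 14, Ebdim ends at 17, Fm7 ends at 22, D ends at 27, Abm ends at 30, Cm ends at 35, Bm7 ends at 39, E7 ends at 42.
Beat 40 falls within E7.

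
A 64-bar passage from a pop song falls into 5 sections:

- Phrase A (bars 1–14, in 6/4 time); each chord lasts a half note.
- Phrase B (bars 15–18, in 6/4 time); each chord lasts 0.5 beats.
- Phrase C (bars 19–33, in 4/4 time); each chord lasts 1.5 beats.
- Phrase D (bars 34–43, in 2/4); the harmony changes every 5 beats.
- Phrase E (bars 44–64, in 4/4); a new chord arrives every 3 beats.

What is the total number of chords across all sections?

A has 84 beats and chords last 2 each, so 42 chords.
B has 24 beats and chords last 0.5 each, so 48 chords.
C has 60 beats and chords last 1.5 each, so 40 chords.
D has 20 beats and chords last 5 each, so 4 chords.
E has 84 beats and chords last 3 each, so 28 chords.
Total: 42 + 48 + 40 + 4 + 28 = 162.

162 chords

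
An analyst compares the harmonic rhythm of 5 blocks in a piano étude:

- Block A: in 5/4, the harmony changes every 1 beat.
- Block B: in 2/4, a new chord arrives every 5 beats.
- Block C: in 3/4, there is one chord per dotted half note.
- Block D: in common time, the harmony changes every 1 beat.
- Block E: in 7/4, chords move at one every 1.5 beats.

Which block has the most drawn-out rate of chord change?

A: 5/1 = 5 chords/bar.
B: 2/5 = 0.4 chords/bar.
C: 3/3 = 1 chord/bar.
D: 4/1 = 4 chords/bar.
E: 7/1.5 = 14/3 chords/bar.
Slowest is B at 0.4 chords/bar.

Block B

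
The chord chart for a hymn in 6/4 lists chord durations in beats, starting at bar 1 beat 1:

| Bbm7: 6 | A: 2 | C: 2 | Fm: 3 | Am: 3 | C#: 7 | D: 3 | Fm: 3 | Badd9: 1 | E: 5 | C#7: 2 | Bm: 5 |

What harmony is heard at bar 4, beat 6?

Beat 6 of bar 4 is beat (4−1)×6 + 6 = 24 overall.
Running totals: Bbm7 ends at 6, A ends at 8, C ends at 10, Fm ends at 13, Am ends at 16, C# ends at 23, D ends at 26.
Beat 24 falls within D.

D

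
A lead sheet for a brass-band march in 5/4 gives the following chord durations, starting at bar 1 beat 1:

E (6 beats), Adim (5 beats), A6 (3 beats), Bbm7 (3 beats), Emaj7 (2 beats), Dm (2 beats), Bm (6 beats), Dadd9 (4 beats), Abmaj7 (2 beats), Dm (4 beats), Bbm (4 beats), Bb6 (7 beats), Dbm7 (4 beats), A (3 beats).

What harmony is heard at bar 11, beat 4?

Beat 4 of bar 11 is beat (11−1)×5 + 4 = 54 overall.
Running totals: E ends at 6, Adim ends at 11, A6 ends at 14, Bbm7 ends at 17, Emaj7 ends at 19, Dm ends at 21, Bm ends at 27, Dadd9 ends at 31, Abmaj7 ends at 33, Dm ends at 37, Bbm ends at 41, Bb6 ends at 48, Dbm7 ends at 52, A ends at 55.
Beat 54 falls within A.

A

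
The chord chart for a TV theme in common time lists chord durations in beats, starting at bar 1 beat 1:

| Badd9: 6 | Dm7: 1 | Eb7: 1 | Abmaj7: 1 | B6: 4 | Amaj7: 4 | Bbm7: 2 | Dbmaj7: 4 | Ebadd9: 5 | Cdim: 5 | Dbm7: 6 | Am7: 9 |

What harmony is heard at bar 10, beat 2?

Beat 2 of bar 10 is beat (10−1)×4 + 2 = 38 overall.
Running totals: Badd9 ends at 6, Dm7 ends at 7, Eb7 ends at 8, Abmaj7 ends at 9, B6 ends at 13, Amaj7 ends at 17, Bbm7 ends at 19, Dbmaj7 ends at 23, Ebadd9 ends at 28, Cdim ends at 33, Dbm7 ends at 39.
Beat 38 falls within Dbm7.

Dbm7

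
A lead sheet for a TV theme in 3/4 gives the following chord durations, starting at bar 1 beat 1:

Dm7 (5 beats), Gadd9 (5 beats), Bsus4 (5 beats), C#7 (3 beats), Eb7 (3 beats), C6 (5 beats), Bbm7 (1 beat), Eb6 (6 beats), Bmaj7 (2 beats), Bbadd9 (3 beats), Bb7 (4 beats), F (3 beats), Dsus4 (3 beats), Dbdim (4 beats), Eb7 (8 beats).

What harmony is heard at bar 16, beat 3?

Beat 3 of bar 16 is beat (16−1)×3 + 3 = 48 overall.
Running totals: Dm7 ends at 5, Gadd9 ends at 10, Bsus4 ends at 15, C#7 ends at 18, Eb7 ends at 21, C6 ends at 26, Bbm7 ends at 27, Eb6 ends at 33, Bmaj7 ends at 35, Bbadd9 ends at 38, Bb7 ends at 42, F ends at 45, Dsus4 ends at 48.
Beat 48 falls within Dsus4.

Dsus4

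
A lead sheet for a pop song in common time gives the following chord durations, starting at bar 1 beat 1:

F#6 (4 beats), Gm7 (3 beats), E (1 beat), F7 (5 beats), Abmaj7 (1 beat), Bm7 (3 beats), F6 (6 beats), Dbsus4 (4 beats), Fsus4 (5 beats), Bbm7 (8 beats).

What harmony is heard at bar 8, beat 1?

Fsus4

Beat 1 of bar 8 is beat (8−1)×4 + 1 = 29 overall.
Running totals: F#6 ends at 4, Gm7 ends at 7, E ends at 8, F7 ends at 13, Abmaj7 ends at 14, Bm7 ends at 17, F6 ends at 23, Dbsus4 ends at 27, Fsus4 ends at 32.
Beat 29 falls within Fsus4.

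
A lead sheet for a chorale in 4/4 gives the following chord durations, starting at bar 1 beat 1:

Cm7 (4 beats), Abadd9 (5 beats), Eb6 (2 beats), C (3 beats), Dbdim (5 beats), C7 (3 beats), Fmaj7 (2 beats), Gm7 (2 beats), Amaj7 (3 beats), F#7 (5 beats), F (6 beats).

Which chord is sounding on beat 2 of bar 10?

F

Beat 2 of bar 10 is beat (10−1)×4 + 2 = 38 overall.
Running totals: Cm7 ends at 4, Abadd9 ends at 9, Eb6 ends at 11, C ends at 14, Dbdim ends at 19, C7 ends at 22, Fmaj7 ends at 24, Gm7 ends at 26, Amaj7 ends at 29, F#7 ends at 34, F ends at 40.
Beat 38 falls within F.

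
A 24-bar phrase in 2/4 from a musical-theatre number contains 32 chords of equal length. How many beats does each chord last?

24 bars × 2 beats/bar = 48 beats total.
48 beats ÷ 32 chords = 1.5 beats per chord.
(That is a dotted quarter note.)

1.5 beats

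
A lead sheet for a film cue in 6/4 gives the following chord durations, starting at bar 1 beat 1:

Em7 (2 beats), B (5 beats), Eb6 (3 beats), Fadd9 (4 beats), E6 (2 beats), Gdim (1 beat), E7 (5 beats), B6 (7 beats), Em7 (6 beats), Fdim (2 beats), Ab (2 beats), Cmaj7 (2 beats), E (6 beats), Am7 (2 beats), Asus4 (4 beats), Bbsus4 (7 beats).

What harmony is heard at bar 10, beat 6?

Beat 6 of bar 10 is beat (10−1)×6 + 6 = 60 overall.
Running totals: Em7 ends at 2, B ends at 7, Eb6 ends at 10, Fadd9 ends at 14, E6 ends at 16, Gdim ends at 17, E7 ends at 22, B6 ends at 29, Em7 ends at 35, Fdim ends at 37, Ab ends at 39, Cmaj7 ends at 41, E ends at 47, Am7 ends at 49, Asus4 ends at 53, Bbsus4 ends at 60.
Beat 60 falls within Bbsus4.

Bbsus4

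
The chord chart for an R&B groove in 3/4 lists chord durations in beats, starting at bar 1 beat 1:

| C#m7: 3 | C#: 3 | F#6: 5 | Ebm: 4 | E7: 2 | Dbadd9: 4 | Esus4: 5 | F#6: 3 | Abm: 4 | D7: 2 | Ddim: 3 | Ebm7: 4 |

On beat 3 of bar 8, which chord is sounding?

Beat 3 of bar 8 is beat (8−1)×3 + 3 = 24 overall.
Running totals: C#m7 ends at 3, C# ends at 6, F#6 ends at 11, Ebm ends at 15, E7 ends at 17, Dbadd9 ends at 21, Esus4 ends at 26.
Beat 24 falls within Esus4.

Esus4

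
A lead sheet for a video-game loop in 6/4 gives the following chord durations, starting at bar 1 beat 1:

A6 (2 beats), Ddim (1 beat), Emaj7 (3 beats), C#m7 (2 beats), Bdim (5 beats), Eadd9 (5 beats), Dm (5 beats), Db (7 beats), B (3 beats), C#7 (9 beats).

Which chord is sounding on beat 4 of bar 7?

Beat 4 of bar 7 is beat (7−1)×6 + 4 = 40 overall.
Running totals: A6 ends at 2, Ddim ends at 3, Emaj7 ends at 6, C#m7 ends at 8, Bdim ends at 13, Eadd9 ends at 18, Dm ends at 23, Db ends at 30, B ends at 33, C#7 ends at 42.
Beat 40 falls within C#7.

C#7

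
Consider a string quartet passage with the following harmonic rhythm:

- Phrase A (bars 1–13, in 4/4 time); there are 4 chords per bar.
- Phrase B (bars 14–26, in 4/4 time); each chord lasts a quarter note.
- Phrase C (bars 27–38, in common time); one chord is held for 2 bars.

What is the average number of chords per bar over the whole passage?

55/19 chords per bar

A: 13 bars of 4 beats is 52 beats; at 1 beat each that's 52 chords.
B: 13 bars of 4 beats is 52 beats; at 1 beat each that's 52 chords.
C: 12 bars of 4 beats is 48 beats; at 8 beats each that's 6 chords.
Overall: 110 chords over 38 bars → 110/38 = 55/19 chords per bar.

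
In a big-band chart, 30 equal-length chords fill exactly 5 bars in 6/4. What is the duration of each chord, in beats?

5 bars × 6 beats/bar = 30 beats total.
30 beats ÷ 30 chords = 1 beats per chord.
(That is a quarter note.)

1 beat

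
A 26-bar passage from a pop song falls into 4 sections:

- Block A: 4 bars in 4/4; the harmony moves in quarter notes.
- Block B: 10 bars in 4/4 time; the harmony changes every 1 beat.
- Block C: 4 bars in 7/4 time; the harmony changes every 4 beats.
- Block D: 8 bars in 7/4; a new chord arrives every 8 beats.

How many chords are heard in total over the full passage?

70 chords

A has 16 beats and chords last 1 each, so 16 chords.
B has 40 beats and chords last 1 each, so 40 chords.
C has 28 beats and chords last 4 each, so 7 chords.
D has 56 beats and chords last 8 each, so 7 chords.
Total: 16 + 40 + 7 + 7 = 70.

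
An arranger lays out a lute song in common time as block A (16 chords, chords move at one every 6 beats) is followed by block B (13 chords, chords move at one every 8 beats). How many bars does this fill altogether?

A: 16 × 6 = 96 beats = 24 bars.
B: 13 × 8 = 104 beats = 26 bars.
Total: 24 + 26 = 50 bars.

50 bars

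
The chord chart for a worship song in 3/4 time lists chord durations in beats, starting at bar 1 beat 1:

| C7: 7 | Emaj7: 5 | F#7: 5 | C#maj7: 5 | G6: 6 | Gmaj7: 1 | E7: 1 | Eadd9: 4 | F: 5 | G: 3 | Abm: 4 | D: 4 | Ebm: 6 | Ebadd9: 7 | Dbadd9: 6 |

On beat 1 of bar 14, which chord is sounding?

G

Beat 1 of bar 14 is beat (14−1)×3 + 1 = 40 overall.
Running totals: C7 ends at 7, Emaj7 ends at 12, F#7 ends at 17, C#maj7 ends at 22, G6 ends at 28, Gmaj7 ends at 29, E7 ends at 30, Eadd9 ends at 34, F ends at 39, G ends at 42.
Beat 40 falls within G.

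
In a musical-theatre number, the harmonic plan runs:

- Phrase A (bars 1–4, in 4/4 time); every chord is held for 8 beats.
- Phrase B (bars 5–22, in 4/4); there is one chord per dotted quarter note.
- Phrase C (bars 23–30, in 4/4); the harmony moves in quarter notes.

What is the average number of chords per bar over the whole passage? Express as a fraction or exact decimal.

A: 4 bars of 4 beats is 16 beats; at 8 beats each that's 2 chords.
B: 18 bars of 4 beats is 72 beats; at 1.5 beats each that's 48 chords.
C: 8 bars of 4 beats is 32 beats; at 1 beat each that's 32 chords.
Overall: 82 chords over 30 bars → 82/30 = 41/15 chords per bar.

41/15 chords per bar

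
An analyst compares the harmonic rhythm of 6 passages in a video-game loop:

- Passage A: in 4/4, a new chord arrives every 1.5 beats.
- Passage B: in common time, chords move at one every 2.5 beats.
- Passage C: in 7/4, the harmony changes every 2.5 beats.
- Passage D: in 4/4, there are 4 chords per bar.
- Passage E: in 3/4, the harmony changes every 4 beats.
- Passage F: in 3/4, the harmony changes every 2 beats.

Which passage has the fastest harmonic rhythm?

A: 4/1.5 = 8/3 chords/bar.
B: 4/2.5 = 1.6 chords/bar.
C: 7/2.5 = 2.8 chords/bar.
D: 4/1 = 4 chords/bar.
E: 3/4 = 0.75 chords/bar.
F: 3/2 = 1.5 chords/bar.
Fastest is D at 4 chords/bar.

Passage D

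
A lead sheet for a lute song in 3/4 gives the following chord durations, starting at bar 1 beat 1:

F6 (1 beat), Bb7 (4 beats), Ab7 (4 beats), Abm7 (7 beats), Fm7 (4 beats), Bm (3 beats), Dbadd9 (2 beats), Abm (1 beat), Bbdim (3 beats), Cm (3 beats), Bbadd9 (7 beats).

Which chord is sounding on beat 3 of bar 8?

Dbadd9

Beat 3 of bar 8 is beat (8−1)×3 + 3 = 24 overall.
Running totals: F6 ends at 1, Bb7 ends at 5, Ab7 ends at 9, Abm7 ends at 16, Fm7 ends at 20, Bm ends at 23, Dbadd9 ends at 25.
Beat 24 falls within Dbadd9.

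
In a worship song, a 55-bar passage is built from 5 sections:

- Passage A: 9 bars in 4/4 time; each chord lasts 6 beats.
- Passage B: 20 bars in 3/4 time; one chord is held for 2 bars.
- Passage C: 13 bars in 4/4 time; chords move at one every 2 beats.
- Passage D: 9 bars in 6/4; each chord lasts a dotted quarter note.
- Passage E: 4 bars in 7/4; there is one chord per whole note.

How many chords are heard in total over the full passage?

85 chords

A: 9 bars × 4 beats = 36 beats; 6 beats/chord → 6 chords.
B: 20 bars × 3 beats = 60 beats; 6 beats/chord → 10 chords.
C: 13 bars × 4 beats = 52 beats; 2 beats/chord → 26 chords.
D: 9 bars × 6 beats = 54 beats; 1.5 beats/chord → 36 chords.
E: 4 bars × 7 beats = 28 beats; 4 beats/chord → 7 chords.
Total: 6 + 10 + 26 + 36 + 7 = 85.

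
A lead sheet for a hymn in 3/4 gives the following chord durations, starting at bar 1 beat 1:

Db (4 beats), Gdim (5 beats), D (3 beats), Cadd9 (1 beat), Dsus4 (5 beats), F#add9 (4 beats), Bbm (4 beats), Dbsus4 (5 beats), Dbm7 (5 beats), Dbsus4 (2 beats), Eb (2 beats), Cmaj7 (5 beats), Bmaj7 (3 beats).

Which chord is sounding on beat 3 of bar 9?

Beat 3 of bar 9 is beat (9−1)×3 + 3 = 27 overall.
Running totals: Db ends at 4, Gdim ends at 9, D ends at 12, Cadd9 ends at 13, Dsus4 ends at 18, F#add9 ends at 22, Bbm ends at 26, Dbsus4 ends at 31.
Beat 27 falls within Dbsus4.

Dbsus4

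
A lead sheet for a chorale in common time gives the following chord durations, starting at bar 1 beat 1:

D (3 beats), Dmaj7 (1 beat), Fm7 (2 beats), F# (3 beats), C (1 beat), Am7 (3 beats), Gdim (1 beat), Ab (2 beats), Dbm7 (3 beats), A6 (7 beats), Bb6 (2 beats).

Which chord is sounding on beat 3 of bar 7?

Bb6

Beat 3 of bar 7 is beat (7−1)×4 + 3 = 27 overall.
Running totals: D ends at 3, Dmaj7 ends at 4, Fm7 ends at 6, F# ends at 9, C ends at 10, Am7 ends at 13, Gdim ends at 14, Ab ends at 16, Dbm7 ends at 19, A6 ends at 26, Bb6 ends at 28.
Beat 27 falls within Bb6.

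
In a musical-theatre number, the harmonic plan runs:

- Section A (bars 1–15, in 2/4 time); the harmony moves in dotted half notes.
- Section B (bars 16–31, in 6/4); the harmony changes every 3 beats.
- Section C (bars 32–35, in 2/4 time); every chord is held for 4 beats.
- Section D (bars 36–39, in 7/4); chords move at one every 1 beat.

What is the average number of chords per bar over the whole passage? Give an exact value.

A: 15 × 2 = 30 beats ÷ 3 = 10 chords.
B: 16 × 6 = 96 beats ÷ 3 = 32 chords.
C: 4 × 2 = 8 beats ÷ 4 = 2 chords.
D: 4 × 7 = 28 beats ÷ 1 = 28 chords.
Overall: 72 chords over 39 bars → 72/39 = 24/13 chords per bar.

24/13 chords per bar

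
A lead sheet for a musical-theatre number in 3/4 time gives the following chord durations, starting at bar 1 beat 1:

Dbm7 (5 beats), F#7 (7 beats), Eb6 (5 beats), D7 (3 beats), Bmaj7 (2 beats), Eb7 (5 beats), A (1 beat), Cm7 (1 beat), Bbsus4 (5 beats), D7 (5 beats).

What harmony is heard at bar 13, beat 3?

D7

Beat 3 of bar 13 is beat (13−1)×3 + 3 = 39 overall.
Running totals: Dbm7 ends at 5, F#7 ends at 12, Eb6 ends at 17, D7 ends at 20, Bmaj7 ends at 22, Eb7 ends at 27, A ends at 28, Cm7 ends at 29, Bbsus4 ends at 34, D7 ends at 39.
Beat 39 falls within D7.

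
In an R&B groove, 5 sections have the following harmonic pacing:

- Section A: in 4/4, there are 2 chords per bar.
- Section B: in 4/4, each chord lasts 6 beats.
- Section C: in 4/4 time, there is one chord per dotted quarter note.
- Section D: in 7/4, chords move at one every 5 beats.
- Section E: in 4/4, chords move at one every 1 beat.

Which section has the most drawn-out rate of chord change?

Section B

A: 4 beats/bar ÷ 2 beats/chord = 2 chords/bar.
B: 4 beats/bar ÷ 6 beats/chord = 2/3 chords/bar.
C: 4 beats/bar ÷ 1.5 beats/chord = 8/3 chords/bar.
D: 7 beats/bar ÷ 5 beats/chord = 1.4 chords/bar.
E: 4 beats/bar ÷ 1 beat/chord = 4 chords/bar.
Slowest is B at 2/3 chords/bar.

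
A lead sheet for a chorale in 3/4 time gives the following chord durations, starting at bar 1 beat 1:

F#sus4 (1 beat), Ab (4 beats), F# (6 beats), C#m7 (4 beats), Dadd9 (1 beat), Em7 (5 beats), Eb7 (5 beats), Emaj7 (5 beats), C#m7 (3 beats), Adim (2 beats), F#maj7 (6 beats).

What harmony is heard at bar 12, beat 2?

Beat 2 of bar 12 is beat (12−1)×3 + 2 = 35 overall.
Running totals: F#sus4 ends at 1, Ab ends at 5, F# ends at 11, C#m7 ends at 15, Dadd9 ends at 16, Em7 ends at 21, Eb7 ends at 26, Emaj7 ends at 31, C#m7 ends at 34, Adim ends at 36.
Beat 35 falls within Adim.

Adim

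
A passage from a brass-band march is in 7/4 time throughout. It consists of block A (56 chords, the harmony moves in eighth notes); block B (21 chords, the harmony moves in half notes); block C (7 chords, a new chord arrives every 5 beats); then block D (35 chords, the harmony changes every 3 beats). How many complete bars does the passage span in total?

A: 56 × 0.5 = 28 beats = 4 bars.
B: 21 × 2 = 42 beats = 6 bars.
C: 7 × 5 = 35 beats = 5 bars.
D: 35 × 3 = 105 beats = 15 bars.
Total: 4 + 6 + 5 + 15 = 30 bars.

30 bars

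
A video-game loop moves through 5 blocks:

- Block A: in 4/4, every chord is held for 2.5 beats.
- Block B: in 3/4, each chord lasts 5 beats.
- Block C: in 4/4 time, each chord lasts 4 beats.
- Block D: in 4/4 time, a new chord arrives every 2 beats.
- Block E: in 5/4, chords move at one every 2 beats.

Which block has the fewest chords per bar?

A: 4/2.5 = 1.6 chords/bar.
B: 3/5 = 0.6 chords/bar.
C: 4/4 = 1 chord/bar.
D: 4/2 = 2 chords/bar.
E: 5/2 = 2.5 chords/bar.
Slowest is B at 0.6 chords/bar.

Block B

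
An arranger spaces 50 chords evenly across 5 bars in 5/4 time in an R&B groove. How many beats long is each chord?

0.5 beats

5 bars × 5 beats/bar = 25 beats total.
25 beats ÷ 50 chords = 0.5 beats per chord.
(That is an eighth note.)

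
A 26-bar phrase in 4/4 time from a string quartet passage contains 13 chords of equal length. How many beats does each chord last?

8 beats

26 bars × 4 beats/bar = 104 beats total.
104 beats ÷ 13 chords = 8 beats per chord.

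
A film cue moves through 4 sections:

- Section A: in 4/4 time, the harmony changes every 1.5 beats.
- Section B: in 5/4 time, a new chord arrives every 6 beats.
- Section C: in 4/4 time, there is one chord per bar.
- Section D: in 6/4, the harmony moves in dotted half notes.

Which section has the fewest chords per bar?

Section B

A: 4 beats/bar ÷ 1.5 beats/chord = 8/3 chords/bar.
B: 5 beats/bar ÷ 6 beats/chord = 5/6 chords/bar.
C: 4 beats/bar ÷ 4 beats/chord = 1 chord/bar.
D: 6 beats/bar ÷ 3 beats/chord = 2 chords/bar.
Slowest is B at 5/6 chords/bar.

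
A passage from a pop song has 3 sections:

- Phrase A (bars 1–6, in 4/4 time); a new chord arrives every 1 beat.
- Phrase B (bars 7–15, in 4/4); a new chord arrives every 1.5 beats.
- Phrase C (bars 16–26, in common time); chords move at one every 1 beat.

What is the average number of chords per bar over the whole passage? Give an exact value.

A: 6 × 4 = 24 beats ÷ 1 = 24 chords.
B: 9 × 4 = 36 beats ÷ 1.5 = 24 chords.
C: 11 × 4 = 44 beats ÷ 1 = 44 chords.
Overall: 92 chords over 26 bars → 92/26 = 46/13 chords per bar.

46/13 chords per bar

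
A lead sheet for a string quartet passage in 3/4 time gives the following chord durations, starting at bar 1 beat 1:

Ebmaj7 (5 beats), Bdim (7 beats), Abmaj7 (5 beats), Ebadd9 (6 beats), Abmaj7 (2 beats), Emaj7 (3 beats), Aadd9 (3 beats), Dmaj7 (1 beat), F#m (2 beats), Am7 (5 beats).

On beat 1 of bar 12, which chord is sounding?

Beat 1 of bar 12 is beat (12−1)×3 + 1 = 34 overall.
Running totals: Ebmaj7 ends at 5, Bdim ends at 12, Abmaj7 ends at 17, Ebadd9 ends at 23, Abmaj7 ends at 25, Emaj7 ends at 28, Aadd9 ends at 31, Dmaj7 ends at 32, F#m ends at 34.
Beat 34 falls within F#m.

F#m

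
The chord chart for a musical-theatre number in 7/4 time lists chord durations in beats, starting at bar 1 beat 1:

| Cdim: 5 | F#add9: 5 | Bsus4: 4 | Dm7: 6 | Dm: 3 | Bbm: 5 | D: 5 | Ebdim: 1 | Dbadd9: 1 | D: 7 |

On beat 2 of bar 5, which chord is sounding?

Beat 2 of bar 5 is beat (5−1)×7 + 2 = 30 overall.
Running totals: Cdim ends at 5, F#add9 ends at 10, Bsus4 ends at 14, Dm7 ends at 20, Dm ends at 23, Bbm ends at 28, D ends at 33.
Beat 30 falls within D.

D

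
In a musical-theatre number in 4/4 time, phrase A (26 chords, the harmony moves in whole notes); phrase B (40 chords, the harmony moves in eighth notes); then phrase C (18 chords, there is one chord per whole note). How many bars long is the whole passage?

49 bars

A: 26 × 4 = 104 beats = 26 bars.
B: 40 × 0.5 = 20 beats = 5 bars.
C: 18 × 4 = 72 beats = 18 bars.
Total: 26 + 5 + 18 = 49 bars.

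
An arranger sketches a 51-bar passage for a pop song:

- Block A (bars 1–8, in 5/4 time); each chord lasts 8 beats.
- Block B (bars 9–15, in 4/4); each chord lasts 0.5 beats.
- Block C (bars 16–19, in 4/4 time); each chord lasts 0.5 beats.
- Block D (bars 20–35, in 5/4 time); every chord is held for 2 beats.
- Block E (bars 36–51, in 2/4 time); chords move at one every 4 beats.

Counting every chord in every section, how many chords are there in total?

141 chords

A has 40 beats and chords last 8 each, so 5 chords.
B has 28 beats and chords last 0.5 each, so 56 chords.
C has 16 beats and chords last 0.5 each, so 32 chords.
D has 80 beats and chords last 2 each, so 40 chords.
E has 32 beats and chords last 4 each, so 8 chords.
Total: 5 + 56 + 32 + 40 + 8 = 141.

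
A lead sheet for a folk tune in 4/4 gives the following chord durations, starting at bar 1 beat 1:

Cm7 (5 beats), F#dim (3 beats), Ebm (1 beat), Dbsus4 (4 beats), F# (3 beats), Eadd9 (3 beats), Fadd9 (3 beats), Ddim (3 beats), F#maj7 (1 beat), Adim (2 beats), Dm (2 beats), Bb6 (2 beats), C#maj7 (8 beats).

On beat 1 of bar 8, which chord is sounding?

Dm

Beat 1 of bar 8 is beat (8−1)×4 + 1 = 29 overall.
Running totals: Cm7 ends at 5, F#dim ends at 8, Ebm ends at 9, Dbsus4 ends at 13, F# ends at 16, Eadd9 ends at 19, Fadd9 ends at 22, Ddim ends at 25, F#maj7 ends at 26, Adim ends at 28, Dm ends at 30.
Beat 29 falls within Dm.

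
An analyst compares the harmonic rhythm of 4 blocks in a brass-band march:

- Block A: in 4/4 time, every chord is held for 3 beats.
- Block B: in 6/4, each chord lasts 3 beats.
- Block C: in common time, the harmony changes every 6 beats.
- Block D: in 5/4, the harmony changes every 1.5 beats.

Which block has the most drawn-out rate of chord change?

Block C

A: 4/3 = 4/3 chords/bar.
B: 6/3 = 2 chords/bar.
C: 4/6 = 2/3 chords/bar.
D: 5/1.5 = 10/3 chords/bar.
Slowest is C at 2/3 chords/bar.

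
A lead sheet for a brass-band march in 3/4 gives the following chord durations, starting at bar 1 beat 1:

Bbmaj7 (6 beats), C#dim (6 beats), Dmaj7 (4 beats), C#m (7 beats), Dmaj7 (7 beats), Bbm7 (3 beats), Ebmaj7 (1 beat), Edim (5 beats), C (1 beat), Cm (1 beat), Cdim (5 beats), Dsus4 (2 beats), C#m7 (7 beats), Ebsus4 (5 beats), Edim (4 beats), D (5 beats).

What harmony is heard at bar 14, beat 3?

Beat 3 of bar 14 is beat (14−1)×3 + 3 = 42 overall.
Running totals: Bbmaj7 ends at 6, C#dim ends at 12, Dmaj7 ends at 16, C#m ends at 23, Dmaj7 ends at 30, Bbm7 ends at 33, Ebmaj7 ends at 34, Edim ends at 39, C ends at 40, Cm ends at 41, Cdim ends at 46.
Beat 42 falls within Cdim.

Cdim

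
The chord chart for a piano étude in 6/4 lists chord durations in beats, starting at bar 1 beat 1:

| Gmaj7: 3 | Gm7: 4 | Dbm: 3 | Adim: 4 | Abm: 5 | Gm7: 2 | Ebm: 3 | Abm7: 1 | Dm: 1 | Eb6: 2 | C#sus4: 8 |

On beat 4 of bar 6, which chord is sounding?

Beat 4 of bar 6 is beat (6−1)×6 + 4 = 34 overall.
Running totals: Gmaj7 ends at 3, Gm7 ends at 7, Dbm ends at 10, Adim ends at 14, Abm ends at 19, Gm7 ends at 21, Ebm ends at 24, Abm7 ends at 25, Dm ends at 26, Eb6 ends at 28, C#sus4 ends at 36.
Beat 34 falls within C#sus4.

C#sus4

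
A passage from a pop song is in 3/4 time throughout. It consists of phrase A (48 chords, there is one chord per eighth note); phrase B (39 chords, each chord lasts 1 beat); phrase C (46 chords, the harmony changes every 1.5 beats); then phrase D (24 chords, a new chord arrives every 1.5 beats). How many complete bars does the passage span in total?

A: 48 × 0.5 = 24 beats = 8 bars.
B: 39 × 1 = 39 beats = 13 bars.
C: 46 × 1.5 = 69 beats = 23 bars.
D: 24 × 1.5 = 36 beats = 12 bars.
Total: 8 + 13 + 23 + 12 = 56 bars.

56 bars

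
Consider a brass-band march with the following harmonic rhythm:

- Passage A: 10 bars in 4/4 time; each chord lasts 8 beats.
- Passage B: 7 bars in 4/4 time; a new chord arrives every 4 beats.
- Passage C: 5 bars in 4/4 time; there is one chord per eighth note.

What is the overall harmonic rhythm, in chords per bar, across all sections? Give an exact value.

26/11 chords per bar

A: 10 × 4 = 40 beats ÷ 8 = 5 chords.
B: 7 × 4 = 28 beats ÷ 4 = 7 chords.
C: 5 × 4 = 20 beats ÷ 0.5 = 40 chords.
Overall: 52 chords over 22 bars → 52/22 = 26/11 chords per bar.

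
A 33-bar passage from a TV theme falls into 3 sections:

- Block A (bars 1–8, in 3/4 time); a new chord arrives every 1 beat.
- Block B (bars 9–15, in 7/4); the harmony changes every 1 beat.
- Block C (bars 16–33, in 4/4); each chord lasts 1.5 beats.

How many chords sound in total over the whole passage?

121 chords

A has 24 beats and chords last 1 each, so 24 chords.
B has 49 beats and chords last 1 each, so 49 chords.
C has 72 beats and chords last 1.5 each, so 48 chords.
Total: 24 + 49 + 48 = 121.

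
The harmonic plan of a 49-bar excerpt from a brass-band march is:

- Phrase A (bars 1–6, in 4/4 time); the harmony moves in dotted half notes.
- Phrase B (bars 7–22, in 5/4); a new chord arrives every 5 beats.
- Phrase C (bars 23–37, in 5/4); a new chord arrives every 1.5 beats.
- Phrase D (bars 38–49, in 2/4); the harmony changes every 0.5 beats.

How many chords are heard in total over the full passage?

A: 6 bars × 4 beats = 24 beats; 3 beats/chord → 8 chords.
B: 16 bars × 5 beats = 80 beats; 5 beats/chord → 16 chords.
C: 15 bars × 5 beats = 75 beats; 1.5 beats/chord → 50 chords.
D: 12 bars × 2 beats = 24 beats; 0.5 beats/chord → 48 chords.
Total: 8 + 16 + 50 + 48 = 122.

122 chords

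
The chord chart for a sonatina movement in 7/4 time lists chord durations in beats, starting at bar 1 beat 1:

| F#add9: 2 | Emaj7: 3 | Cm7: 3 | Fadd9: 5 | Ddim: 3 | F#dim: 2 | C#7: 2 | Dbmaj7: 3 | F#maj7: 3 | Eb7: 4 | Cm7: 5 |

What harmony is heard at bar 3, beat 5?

Beat 5 of bar 3 is beat (3−1)×7 + 5 = 19 overall.
Running totals: F#add9 ends at 2, Emaj7 ends at 5, Cm7 ends at 8, Fadd9 ends at 13, Ddim ends at 16, F#dim ends at 18, C#7 ends at 20.
Beat 19 falls within C#7.

C#7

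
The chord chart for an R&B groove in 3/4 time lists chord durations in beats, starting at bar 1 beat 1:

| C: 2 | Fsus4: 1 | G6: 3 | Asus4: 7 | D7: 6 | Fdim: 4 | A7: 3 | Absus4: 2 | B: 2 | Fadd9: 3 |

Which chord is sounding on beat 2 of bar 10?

B

Beat 2 of bar 10 is beat (10−1)×3 + 2 = 29 overall.
Running totals: C ends at 2, Fsus4 ends at 3, G6 ends at 6, Asus4 ends at 13, D7 ends at 19, Fdim ends at 23, A7 ends at 26, Absus4 ends at 28, B ends at 30.
Beat 29 falls within B.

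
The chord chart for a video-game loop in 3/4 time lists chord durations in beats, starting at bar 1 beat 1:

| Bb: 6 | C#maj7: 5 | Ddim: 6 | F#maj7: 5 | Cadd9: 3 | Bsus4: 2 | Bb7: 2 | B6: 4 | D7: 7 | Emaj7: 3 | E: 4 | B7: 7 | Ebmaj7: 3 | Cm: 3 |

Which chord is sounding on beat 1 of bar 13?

D7

Beat 1 of bar 13 is beat (13−1)×3 + 1 = 37 overall.
Running totals: Bb ends at 6, C#maj7 ends at 11, Ddim ends at 17, F#maj7 ends at 22, Cadd9 ends at 25, Bsus4 ends at 27, Bb7 ends at 29, B6 ends at 33, D7 ends at 40.
Beat 37 falls within D7.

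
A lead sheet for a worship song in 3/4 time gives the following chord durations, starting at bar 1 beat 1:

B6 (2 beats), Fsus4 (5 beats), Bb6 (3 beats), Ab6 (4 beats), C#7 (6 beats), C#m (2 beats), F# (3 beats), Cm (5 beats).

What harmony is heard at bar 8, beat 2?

Beat 2 of bar 8 is beat (8−1)×3 + 2 = 23 overall.
Running totals: B6 ends at 2, Fsus4 ends at 7, Bb6 ends at 10, Ab6 ends at 14, C#7 ends at 20, C#m ends at 22, F# ends at 25.
Beat 23 falls within F#.

F#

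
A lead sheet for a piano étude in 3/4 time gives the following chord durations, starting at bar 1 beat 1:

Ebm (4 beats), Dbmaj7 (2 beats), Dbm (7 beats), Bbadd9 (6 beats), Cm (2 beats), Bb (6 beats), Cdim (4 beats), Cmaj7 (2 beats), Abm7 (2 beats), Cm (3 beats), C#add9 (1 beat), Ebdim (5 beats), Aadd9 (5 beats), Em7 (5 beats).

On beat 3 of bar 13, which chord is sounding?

C#add9

Beat 3 of bar 13 is beat (13−1)×3 + 3 = 39 overall.
Running totals: Ebm ends at 4, Dbmaj7 ends at 6, Dbm ends at 13, Bbadd9 ends at 19, Cm ends at 21, Bb ends at 27, Cdim ends at 31, Cmaj7 ends at 33, Abm7 ends at 35, Cm ends at 38, C#add9 ends at 39.
Beat 39 falls within C#add9.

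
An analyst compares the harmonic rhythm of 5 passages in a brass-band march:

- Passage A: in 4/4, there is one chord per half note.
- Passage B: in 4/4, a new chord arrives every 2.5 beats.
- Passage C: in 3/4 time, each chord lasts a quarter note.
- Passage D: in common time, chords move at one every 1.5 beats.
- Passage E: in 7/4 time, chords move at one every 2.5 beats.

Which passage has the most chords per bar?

Passage C

A: each chord is 2 beats in 4/4, so 2 per bar.
B: each chord is 2.5 beats in 4/4, so 1.6 per bar.
C: each chord is 1 beat in 3/4, so 3 per bar.
D: each chord is 1.5 beats in 4/4, so 8/3 per bar.
E: each chord is 2.5 beats in 7/4, so 2.8 per bar.
Fastest is C at 3 chords/bar.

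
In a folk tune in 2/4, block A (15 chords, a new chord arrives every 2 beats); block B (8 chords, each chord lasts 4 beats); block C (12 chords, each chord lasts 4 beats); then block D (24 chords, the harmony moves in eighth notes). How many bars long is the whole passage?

A: 15 × 2 = 30 beats = 15 bars.
B: 8 × 4 = 32 beats = 16 bars.
C: 12 × 4 = 48 beats = 24 bars.
D: 24 × 0.5 = 12 beats = 6 bars.
Total: 15 + 16 + 24 + 6 = 61 bars.

61 bars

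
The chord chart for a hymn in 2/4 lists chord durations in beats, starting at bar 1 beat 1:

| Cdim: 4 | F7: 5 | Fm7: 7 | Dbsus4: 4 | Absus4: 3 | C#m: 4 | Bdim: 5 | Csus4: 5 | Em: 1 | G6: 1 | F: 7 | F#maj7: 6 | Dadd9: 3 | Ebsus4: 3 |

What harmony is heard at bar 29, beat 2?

Beat 2 of bar 29 is beat (29−1)×2 + 2 = 58 overall.
Running totals: Cdim ends at 4, F7 ends at 9, Fm7 ends at 16, Dbsus4 ends at 20, Absus4 ends at 23, C#m ends at 27, Bdim ends at 32, Csus4 ends at 37, Em ends at 38, G6 ends at 39, F ends at 46, F#maj7 ends at 52, Dadd9 ends at 55, Ebsus4 ends at 58.
Beat 58 falls within Ebsus4.

Ebsus4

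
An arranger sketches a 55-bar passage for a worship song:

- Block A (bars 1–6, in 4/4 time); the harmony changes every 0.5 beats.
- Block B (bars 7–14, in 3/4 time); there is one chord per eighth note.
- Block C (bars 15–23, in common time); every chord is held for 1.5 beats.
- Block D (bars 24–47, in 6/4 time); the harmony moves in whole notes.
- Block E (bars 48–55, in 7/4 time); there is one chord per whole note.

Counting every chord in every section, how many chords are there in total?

170 chords

A has 24 beats and chords last 0.5 each, so 48 chords.
B has 24 beats and chords last 0.5 each, so 48 chords.
C has 36 beats and chords last 1.5 each, so 24 chords.
D has 144 beats and chords last 4 each, so 36 chords.
E has 56 beats and chords last 4 each, so 14 chords.
Total: 48 + 48 + 24 + 36 + 14 = 170.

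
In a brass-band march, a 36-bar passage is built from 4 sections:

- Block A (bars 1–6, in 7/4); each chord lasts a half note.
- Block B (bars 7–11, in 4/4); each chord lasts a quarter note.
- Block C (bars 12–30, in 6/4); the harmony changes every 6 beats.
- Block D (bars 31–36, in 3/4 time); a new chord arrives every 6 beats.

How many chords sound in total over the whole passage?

63 chords

A: 6·7 = 42 beats, 42/2 = 21 chords.
B: 5·4 = 20 beats, 20/1 = 20 chords.
C: 19·6 = 114 beats, 114/6 = 19 chords.
D: 6·3 = 18 beats, 18/6 = 3 chords.
Total: 21 + 20 + 19 + 3 = 63.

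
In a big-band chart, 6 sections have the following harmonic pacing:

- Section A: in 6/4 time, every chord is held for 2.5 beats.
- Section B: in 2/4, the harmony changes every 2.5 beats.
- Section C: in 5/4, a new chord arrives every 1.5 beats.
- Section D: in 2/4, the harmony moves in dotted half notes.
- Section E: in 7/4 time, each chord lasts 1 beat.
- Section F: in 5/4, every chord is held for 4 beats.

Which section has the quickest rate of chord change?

Section E

A: 6/2.5 = 2.4 chords/bar.
B: 2/2.5 = 0.8 chords/bar.
C: 5/1.5 = 10/3 chords/bar.
D: 2/3 = 2/3 chords/bar.
E: 7/1 = 7 chords/bar.
F: 5/4 = 1.25 chords/bar.
Fastest is E at 7 chords/bar.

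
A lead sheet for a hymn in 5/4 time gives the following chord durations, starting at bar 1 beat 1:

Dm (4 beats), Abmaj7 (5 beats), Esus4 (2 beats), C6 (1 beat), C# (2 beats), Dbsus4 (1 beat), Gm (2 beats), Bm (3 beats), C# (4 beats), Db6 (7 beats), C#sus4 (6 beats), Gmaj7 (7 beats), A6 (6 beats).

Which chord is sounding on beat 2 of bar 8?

C#sus4

Beat 2 of bar 8 is beat (8−1)×5 + 2 = 37 overall.
Running totals: Dm ends at 4, Abmaj7 ends at 9, Esus4 ends at 11, C6 ends at 12, C# ends at 14, Dbsus4 ends at 15, Gm ends at 17, Bm ends at 20, C# ends at 24, Db6 ends at 31, C#sus4 ends at 37.
Beat 37 falls within C#sus4.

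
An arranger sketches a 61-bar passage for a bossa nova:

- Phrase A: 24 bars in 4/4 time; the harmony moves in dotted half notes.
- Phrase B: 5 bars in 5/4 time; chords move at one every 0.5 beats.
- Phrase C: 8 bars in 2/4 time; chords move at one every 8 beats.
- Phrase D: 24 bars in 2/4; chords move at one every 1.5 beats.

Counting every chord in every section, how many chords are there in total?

116 chords

A: 24 bars × 4 beats = 96 beats; 3 beats/chord → 32 chords.
B: 5 bars × 5 beats = 25 beats; 0.5 beats/chord → 50 chords.
C: 8 bars × 2 beats = 16 beats; 8 beats/chord → 2 chords.
D: 24 bars × 2 beats = 48 beats; 1.5 beats/chord → 32 chords.
Total: 32 + 50 + 2 + 32 = 116.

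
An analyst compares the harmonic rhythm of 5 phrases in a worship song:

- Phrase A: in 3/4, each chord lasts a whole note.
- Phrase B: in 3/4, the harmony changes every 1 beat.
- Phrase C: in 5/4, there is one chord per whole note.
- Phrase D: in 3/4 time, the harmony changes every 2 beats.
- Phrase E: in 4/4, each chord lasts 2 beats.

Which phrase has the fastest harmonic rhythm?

Phrase B

A: each chord is 4 beats in 3/4, so 0.75 per bar.
B: each chord is 1 beat in 3/4, so 3 per bar.
C: each chord is 4 beats in 5/4, so 1.25 per bar.
D: each chord is 2 beats in 3/4, so 1.5 per bar.
E: each chord is 2 beats in 4/4, so 2 per bar.
Fastest is B at 3 chords/bar.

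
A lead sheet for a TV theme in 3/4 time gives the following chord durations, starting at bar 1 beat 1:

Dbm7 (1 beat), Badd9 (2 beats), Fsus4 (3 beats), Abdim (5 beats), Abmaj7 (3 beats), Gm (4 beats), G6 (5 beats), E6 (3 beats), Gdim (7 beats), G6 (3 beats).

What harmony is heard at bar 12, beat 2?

Beat 2 of bar 12 is beat (12−1)×3 + 2 = 35 overall.
Running totals: Dbm7 ends at 1, Badd9 ends at 3, Fsus4 ends at 6, Abdim ends at 11, Abmaj7 ends at 14, Gm ends at 18, G6 ends at 23, E6 ends at 26, Gdim ends at 33, G6 ends at 36.
Beat 35 falls within G6.

G6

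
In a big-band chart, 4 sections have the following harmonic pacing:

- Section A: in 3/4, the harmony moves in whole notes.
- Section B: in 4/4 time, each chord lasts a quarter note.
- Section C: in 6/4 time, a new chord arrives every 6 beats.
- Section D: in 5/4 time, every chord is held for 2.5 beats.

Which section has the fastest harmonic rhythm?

Section B

A: 3/4 = 0.75 chords/bar.
B: 4/1 = 4 chords/bar.
C: 6/6 = 1 chord/bar.
D: 5/2.5 = 2 chords/bar.
Fastest is B at 4 chords/bar.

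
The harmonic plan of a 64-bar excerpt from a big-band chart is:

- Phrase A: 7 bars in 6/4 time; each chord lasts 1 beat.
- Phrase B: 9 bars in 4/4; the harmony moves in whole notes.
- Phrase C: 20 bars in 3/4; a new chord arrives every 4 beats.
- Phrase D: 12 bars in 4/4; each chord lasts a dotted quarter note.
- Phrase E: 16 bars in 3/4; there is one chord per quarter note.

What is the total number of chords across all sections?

A has 42 beats and chords last 1 each, so 42 chords.
B has 36 beats and chords last 4 each, so 9 chords.
C has 60 beats and chords last 4 each, so 15 chords.
D has 48 beats and chords last 1.5 each, so 32 chords.
E has 48 beats and chords last 1 each, so 48 chords.
Total: 42 + 9 + 15 + 32 + 48 = 146.

146 chords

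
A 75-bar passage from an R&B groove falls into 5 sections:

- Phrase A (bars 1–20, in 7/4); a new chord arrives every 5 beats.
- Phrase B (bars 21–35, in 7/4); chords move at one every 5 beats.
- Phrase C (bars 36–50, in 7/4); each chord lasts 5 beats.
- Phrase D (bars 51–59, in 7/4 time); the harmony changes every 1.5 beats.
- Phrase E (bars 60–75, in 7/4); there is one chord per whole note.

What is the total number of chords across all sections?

140 chords

A: 20 bars × 7 beats = 140 beats; 5 beats/chord → 28 chords.
B: 15 bars × 7 beats = 105 beats; 5 beats/chord → 21 chords.
C: 15 bars × 7 beats = 105 beats; 5 beats/chord → 21 chords.
D: 9 bars × 7 beats = 63 beats; 1.5 beats/chord → 42 chords.
E: 16 bars × 7 beats = 112 beats; 4 beats/chord → 28 chords.
Total: 28 + 21 + 21 + 42 + 28 = 140.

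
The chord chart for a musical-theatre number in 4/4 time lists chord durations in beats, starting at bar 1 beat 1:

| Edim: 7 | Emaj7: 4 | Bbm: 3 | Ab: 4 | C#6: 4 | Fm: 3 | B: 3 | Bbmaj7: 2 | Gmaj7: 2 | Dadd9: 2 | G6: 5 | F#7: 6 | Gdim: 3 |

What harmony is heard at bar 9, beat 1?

Beat 1 of bar 9 is beat (9−1)×4 + 1 = 33 overall.
Running totals: Edim ends at 7, Emaj7 ends at 11, Bbm ends at 14, Ab ends at 18, C#6 ends at 22, Fm ends at 25, B ends at 28, Bbmaj7 ends at 30, Gmaj7 ends at 32, Dadd9 ends at 34.
Beat 33 falls within Dadd9.

Dadd9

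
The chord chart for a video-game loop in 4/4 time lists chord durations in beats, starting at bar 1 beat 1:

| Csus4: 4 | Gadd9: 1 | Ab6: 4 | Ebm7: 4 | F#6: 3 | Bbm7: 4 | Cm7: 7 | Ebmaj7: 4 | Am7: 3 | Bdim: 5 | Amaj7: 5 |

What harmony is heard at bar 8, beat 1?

Beat 1 of bar 8 is beat (8−1)×4 + 1 = 29 overall.
Running totals: Csus4 ends at 4, Gadd9 ends at 5, Ab6 ends at 9, Ebm7 ends at 13, F#6 ends at 16, Bbm7 ends at 20, Cm7 ends at 27, Ebmaj7 ends at 31.
Beat 29 falls within Ebmaj7.

Ebmaj7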